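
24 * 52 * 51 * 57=3627936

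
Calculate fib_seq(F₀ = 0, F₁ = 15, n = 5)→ F_2 = F_1 + F_0 = 15
F_3 = F_2 + F_1 = 30
F_4 = F_3 + F_2 = 45
= [0, 15, 15, 30, 45]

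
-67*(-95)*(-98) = -623770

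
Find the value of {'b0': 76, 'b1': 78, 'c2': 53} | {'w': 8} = {'b0': 76, 'b1': 78, 'c2': 53, 'w': 8}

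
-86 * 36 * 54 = -167184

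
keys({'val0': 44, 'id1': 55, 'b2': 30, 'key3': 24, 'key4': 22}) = ['val0', 'id1', 'b2', 'key3', 'key4']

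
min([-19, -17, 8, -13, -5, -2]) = -19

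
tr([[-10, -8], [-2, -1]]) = -11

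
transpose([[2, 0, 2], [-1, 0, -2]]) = [[2, -1], [0, 0], [2, -2]]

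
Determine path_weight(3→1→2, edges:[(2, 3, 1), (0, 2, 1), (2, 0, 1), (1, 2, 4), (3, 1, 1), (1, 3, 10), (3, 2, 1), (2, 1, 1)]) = 5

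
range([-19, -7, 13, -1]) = 32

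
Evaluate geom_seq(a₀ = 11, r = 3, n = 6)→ [11, 33, 99, 297, 891, 2673]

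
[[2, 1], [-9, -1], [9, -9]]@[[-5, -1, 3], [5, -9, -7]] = [[-5, -11, -1], [40, 18, -20], [-90, 72, 90]]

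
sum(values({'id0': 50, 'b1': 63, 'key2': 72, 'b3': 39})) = 50 + 63 + 72 + 39
= 224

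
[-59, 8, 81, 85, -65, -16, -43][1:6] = [8, 81, 85, -65, -16]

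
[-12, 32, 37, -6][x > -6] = [32, 37]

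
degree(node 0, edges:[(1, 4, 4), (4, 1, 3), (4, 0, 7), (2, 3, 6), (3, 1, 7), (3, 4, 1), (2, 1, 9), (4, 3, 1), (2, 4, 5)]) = 1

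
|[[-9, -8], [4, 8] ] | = -40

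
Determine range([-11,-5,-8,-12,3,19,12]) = 31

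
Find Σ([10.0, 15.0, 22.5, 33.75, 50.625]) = 131.875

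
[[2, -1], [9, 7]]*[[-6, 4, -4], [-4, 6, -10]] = [[-8, 2, 2], [-82, 78, -106]]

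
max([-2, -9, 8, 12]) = 12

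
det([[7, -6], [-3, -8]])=-74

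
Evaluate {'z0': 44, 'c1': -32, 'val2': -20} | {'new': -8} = {'z0': 44, 'c1': -32, 'val2': -20, 'new': -8}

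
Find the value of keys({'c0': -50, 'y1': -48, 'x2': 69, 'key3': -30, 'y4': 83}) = ['c0', 'y1', 'x2', 'key3', 'y4']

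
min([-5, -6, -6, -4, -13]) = -13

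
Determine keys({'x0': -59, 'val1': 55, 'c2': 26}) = ['x0', 'val1', 'c2']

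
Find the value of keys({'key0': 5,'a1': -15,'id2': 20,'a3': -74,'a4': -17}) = ['key0', 'a1', 'id2', 'a3', 'a4']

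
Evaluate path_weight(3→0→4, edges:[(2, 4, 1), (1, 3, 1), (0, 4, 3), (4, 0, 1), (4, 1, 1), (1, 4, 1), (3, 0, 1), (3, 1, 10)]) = w(3→0)=1 + w(0→4)=3
= 4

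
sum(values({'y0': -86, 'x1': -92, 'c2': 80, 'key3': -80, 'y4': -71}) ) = (-86) + (-92) + 80 + (-80) + (-71)
= -249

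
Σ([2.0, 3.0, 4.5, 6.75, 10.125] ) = 2.0 + 3.0 + 4.5 + 6.75 + 10.125
= 26.375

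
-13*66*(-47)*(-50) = -2016300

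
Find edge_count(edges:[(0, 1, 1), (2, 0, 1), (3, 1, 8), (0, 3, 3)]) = 4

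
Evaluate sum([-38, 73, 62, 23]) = (-38) + 73 + 62 + 23
= 120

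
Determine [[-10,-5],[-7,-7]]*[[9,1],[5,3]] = C[0][0] = (-10)*(9) + (-5)*(5) = -115
C[0][1] = (-10)*(1) + (-5)*(3) = -25
C[1][0] = (-7)*(9) + (-7)*(5) = -98
C[1][1] = (-7)*(1) + (-7)*(3) = -28
= [[-115, -25], [-98, -28]]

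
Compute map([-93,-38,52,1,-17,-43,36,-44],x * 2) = -93*2=-186, -38*2=-76, 52*2=104, 1*2=2, -17*2=-34, -43*2=-86, 36*2=72, -44*2=-88
= [-186, -76, 104, 2, -34, -86, 72, -88]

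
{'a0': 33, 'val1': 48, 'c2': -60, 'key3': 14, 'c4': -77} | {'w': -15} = {'a0': 33, 'val1': 48, 'c2': -60, 'key3': 14, 'c4': -77, 'w': -15}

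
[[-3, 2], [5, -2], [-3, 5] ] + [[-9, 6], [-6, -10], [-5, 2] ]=[[-12, 8], [-1, -12], [-8, 7]]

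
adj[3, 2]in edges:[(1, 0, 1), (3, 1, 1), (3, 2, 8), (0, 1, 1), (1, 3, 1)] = 8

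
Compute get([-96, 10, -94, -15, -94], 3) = -15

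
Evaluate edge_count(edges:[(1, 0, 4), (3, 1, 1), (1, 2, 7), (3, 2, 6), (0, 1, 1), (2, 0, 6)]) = 6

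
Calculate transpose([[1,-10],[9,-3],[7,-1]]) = [[1, 9, 7], [-10, -3, -1]]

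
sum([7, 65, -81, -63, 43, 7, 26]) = 7 + 65 + (-81) + (-63) + 43 + 7 + 26
= 4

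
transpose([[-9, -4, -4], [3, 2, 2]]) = [[-9, 3], [-4, 2], [-4, 2]]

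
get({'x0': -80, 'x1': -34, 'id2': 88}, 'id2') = 88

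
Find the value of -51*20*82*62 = -5185680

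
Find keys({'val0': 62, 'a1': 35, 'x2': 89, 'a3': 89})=['val0', 'a1', 'x2', 'a3']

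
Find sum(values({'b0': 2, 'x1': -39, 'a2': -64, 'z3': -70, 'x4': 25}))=-146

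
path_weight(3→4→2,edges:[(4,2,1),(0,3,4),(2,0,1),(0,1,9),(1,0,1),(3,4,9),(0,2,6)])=w(3→4)=9 + w(4→2)=1
= 10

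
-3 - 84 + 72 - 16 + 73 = 42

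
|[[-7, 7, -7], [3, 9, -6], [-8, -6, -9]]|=(1)*(-7)*det([[9, -6], [-6, -9]]) + (-1)*(7)*det([[3, -6], [-8, -9]]) + (1)*(-7)*det([[3, 9], [-8, -6]])
= 819 + 525 + -378
= 966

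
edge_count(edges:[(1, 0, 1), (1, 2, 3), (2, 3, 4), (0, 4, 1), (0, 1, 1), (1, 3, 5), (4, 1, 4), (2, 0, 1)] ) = 8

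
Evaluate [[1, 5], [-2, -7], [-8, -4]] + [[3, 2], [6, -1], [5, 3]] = [[4, 7], [4, -8], [-3, -1]]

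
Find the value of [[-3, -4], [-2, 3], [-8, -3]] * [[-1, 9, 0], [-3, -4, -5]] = [[15, -11, 20], [-7, -30, -15], [17, -60, 15]]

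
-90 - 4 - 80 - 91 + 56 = -209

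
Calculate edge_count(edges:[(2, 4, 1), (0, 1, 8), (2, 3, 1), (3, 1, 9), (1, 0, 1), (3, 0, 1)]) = 6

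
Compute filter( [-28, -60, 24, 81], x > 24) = [81]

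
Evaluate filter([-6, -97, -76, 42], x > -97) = keep x where x > -97: -6✓, -97✗, -76✓, 42✓
= [-6, -76, 42]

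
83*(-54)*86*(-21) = 8094492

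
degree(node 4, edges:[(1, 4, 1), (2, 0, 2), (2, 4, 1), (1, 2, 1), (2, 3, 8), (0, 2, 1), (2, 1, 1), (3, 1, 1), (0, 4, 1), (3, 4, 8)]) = incident: (1,4), (2,4), (0,4), (3,4)
= 4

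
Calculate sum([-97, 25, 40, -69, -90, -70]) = (-97) + 25 + 40 + (-69) + (-90) + (-70)
= -261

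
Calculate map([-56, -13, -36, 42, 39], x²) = (-56)²=3136, (-13)²=169, (-36)²=1296, (42)²=1764, (39)²=1521
= [3136, 169, 1296, 1764, 1521]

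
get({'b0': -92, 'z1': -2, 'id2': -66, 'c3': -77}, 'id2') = -66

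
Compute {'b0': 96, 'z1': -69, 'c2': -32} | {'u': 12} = {'b0': 96, 'z1': -69, 'c2': -32, 'u': 12}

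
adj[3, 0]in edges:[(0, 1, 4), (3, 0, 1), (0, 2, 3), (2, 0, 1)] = 1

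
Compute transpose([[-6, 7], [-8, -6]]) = [[-6, -8], [7, -6]]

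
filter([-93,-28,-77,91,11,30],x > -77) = keep x where x > -77: -93✗, -28✓, -77✗, 91✓, 11✓, 30✓
= [-28, 91, 11, 30]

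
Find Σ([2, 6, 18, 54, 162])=2 + 6 + 18 + 54 + 162
= 242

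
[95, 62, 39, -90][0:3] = [95, 62, 39]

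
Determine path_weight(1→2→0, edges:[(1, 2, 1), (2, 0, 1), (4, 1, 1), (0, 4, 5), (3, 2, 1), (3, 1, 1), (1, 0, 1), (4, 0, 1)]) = 2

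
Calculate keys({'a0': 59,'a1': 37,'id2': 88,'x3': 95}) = ['a0', 'a1', 'id2', 'x3']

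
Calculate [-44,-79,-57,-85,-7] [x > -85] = keep x where x > -85: -44✓, -79✓, -57✓, -85✗, -7✓
= [-44, -79, -57, -7]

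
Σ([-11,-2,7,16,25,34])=69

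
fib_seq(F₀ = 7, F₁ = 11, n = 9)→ [7, 11, 18, 29, 47, 76, 123, 199, 322]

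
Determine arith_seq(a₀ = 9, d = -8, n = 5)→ [9, 1, -7, -15, -23]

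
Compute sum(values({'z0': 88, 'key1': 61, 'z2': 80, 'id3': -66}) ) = 163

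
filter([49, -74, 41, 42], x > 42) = keep x where x > 42: 49✓, -74✗, 41✗, 42✗
= [49]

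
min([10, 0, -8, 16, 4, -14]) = -14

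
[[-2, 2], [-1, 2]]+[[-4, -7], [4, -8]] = [[-6, -5], [3, -6]]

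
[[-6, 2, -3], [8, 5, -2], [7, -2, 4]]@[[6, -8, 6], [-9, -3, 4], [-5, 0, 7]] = [[-39, 42, -49], [13, -79, 54], [40, -50, 62]]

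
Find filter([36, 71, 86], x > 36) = keep x where x > 36: 36✗, 71✓, 86✓
= [71, 86]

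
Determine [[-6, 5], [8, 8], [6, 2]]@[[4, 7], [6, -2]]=C[0][0] = (-6)*(4) + (5)*(6) = 6
C[0][1] = (-6)*(7) + (5)*(-2) = -52
C[1][0] = (8)*(4) + (8)*(6) = 80
C[1][1] = (8)*(7) + (8)*(-2) = 40
C[2][0] = (6)*(4) + (2)*(6) = 36
C[2][1] = (6)*(7) + (2)*(-2) = 38
= [[6, -52], [80, 40], [36, 38]]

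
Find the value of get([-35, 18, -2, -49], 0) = -35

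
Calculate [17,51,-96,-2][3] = -2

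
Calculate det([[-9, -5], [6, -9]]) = 111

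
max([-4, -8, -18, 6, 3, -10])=6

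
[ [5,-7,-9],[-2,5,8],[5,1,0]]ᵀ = [[5, -2, 5], [-7, 5, 1], [-9, 8, 0]]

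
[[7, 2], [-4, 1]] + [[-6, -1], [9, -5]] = [[1, 1], [5, -4]]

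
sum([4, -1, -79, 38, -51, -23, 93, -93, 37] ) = 4 + (-1) + (-79) + 38 + (-51) + (-23) + 93 + (-93) + 37
= -75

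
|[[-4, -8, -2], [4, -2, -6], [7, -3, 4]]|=564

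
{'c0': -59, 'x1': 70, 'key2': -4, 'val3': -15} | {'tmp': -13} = {'c0': -59, 'x1': 70, 'key2': -4, 'val3': -15, 'tmp': -13}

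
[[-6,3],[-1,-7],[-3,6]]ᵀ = [[-6, -1, -3], [3, -7, 6]]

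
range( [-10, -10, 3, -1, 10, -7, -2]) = 20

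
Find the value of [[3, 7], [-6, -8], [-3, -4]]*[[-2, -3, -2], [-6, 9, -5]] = [[-48, 54, -41], [60, -54, 52], [30, -27, 26]]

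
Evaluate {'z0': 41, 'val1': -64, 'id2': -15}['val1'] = -64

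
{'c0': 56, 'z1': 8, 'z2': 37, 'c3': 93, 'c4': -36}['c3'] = 93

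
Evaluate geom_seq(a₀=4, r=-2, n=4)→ [4, -8, 16, -32]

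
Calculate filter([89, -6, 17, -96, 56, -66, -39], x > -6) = [89, 17, 56]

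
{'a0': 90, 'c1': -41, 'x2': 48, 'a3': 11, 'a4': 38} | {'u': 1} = {'a0': 90, 'c1': -41, 'x2': 48, 'a3': 11, 'a4': 38, 'u': 1}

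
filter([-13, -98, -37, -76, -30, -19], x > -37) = keep x where x > -37: -13✓, -98✗, -37✗, -76✗, -30✓, -19✓
= [-13, -30, -19]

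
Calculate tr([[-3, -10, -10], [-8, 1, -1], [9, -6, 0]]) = -2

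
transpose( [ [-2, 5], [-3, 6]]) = [[-2, -3], [5, 6]]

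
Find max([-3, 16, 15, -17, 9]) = 16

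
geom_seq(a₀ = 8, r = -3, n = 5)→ a_0 = 8*(-3)^0 = 8
a_1 = 8*(-3)^1 = -24
a_2 = 8*(-3)^2 = 72
...
= [8, -24, 72, -216, 648]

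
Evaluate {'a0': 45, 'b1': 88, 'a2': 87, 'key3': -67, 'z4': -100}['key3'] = -67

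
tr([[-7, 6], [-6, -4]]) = -11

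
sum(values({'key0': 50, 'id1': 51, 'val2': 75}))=50 + 51 + 75
= 176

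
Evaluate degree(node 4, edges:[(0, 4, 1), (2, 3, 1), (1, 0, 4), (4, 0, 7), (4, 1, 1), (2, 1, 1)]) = incident: (0,4), (4,0), (4,1)
= 3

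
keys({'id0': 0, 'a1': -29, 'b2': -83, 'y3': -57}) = ['id0', 'a1', 'b2', 'y3']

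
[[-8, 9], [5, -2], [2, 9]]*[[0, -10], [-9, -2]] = [[-81, 62], [18, -46], [-81, -38]]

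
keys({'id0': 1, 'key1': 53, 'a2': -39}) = ['id0', 'key1', 'a2']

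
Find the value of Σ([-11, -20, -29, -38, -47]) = -145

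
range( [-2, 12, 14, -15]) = 29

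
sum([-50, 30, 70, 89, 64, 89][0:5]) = slice → [-50, 30, 70, 89, 64]
(-50) + 30 + 70 + 89 + 64
= 203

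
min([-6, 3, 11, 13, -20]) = -20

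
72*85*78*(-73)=-34847280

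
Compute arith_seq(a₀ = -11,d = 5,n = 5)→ a_0 = -11 + 0*5 = -11
a_1 = -11 + 1*5 = -6
a_2 = -11 + 2*5 = -1
...
= [-11, -6, -1, 4, 9]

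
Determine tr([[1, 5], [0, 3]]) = diagonal: 1 + 3
= 4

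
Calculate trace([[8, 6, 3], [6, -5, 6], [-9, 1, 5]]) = 8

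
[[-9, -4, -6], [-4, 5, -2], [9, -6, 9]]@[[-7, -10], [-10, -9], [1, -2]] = C[0][0] = (-9)*(-7) + (-4)*(-10) + (-6)*(1) = 97
C[0][1] = (-9)*(-10) + (-4)*(-9) + (-6)*(-2) = 138
C[1][0] = (-4)*(-7) + (5)*(-10) + (-2)*(1) = -24
C[1][1] = (-4)*(-10) + (5)*(-9) + (-2)*(-2) = -1
C[2][0] = (9)*(-7) + (-6)*(-10) + (9)*(1) = 6
C[2][1] = (9)*(-10) + (-6)*(-9) + (9)*(-2) = -54
= [[97, 138], [-24, -1], [6, -54]]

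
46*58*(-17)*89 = -4036684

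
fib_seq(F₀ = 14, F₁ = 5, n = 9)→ [14, 5, 19, 24, 43, 67, 110, 177, 287]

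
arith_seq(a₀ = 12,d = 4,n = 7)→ a_0 = 12 + 0*4 = 12
a_1 = 12 + 1*4 = 16
a_2 = 12 + 2*4 = 20
...
= [12, 16, 20, 24, 28, 32, 36]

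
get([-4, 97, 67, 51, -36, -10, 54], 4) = -36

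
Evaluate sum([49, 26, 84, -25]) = 49 + 26 + 84 + (-25)
= 134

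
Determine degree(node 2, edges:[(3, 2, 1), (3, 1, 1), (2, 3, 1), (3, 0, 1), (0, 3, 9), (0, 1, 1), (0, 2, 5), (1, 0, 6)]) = incident: (3,2), (2,3), (0,2)
= 3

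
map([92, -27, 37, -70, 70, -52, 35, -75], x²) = (92)²=8464, (-27)²=729, (37)²=1369, (-70)²=4900, (70)²=4900, (-52)²=2704, (35)²=1225, (-75)²=5625
= [8464, 729, 1369, 4900, 4900, 2704, 1225, 5625]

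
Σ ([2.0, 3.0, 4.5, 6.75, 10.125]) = 2.0 + 3.0 + 4.5 + 6.75 + 10.125
= 26.375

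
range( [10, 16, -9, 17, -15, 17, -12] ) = 32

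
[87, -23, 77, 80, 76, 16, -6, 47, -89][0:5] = [87, -23, 77, 80, 76]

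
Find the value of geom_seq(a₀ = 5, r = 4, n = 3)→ [5, 20, 80]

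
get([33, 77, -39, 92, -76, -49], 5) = -49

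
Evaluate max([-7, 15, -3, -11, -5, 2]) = 15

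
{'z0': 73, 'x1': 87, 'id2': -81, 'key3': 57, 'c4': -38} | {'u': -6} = {'z0': 73, 'x1': 87, 'id2': -81, 'key3': 57, 'c4': -38, 'u': -6}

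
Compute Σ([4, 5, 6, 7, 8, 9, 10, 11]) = 4 + 5 + 6 + 7 + 8 + 9 + 10 + 11
= 60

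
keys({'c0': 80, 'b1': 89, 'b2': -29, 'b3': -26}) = ['c0', 'b1', 'b2', 'b3']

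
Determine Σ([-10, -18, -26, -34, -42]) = -130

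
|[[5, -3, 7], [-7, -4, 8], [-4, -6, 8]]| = 190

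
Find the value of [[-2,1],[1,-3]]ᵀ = [[-2, 1], [1, -3]]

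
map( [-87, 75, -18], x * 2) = -87*2=-174, 75*2=150, -18*2=-36
= [-174, 150, -36]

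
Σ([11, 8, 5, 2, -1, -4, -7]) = 14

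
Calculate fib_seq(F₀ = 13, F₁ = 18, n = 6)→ F_2 = F_1 + F_0 = 31
F_3 = F_2 + F_1 = 49
F_4 = F_3 + F_2 = 80
...
= [13, 18, 31, 49, 80, 129]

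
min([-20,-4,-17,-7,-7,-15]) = -20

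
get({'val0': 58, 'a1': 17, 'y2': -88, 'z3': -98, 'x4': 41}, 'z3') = -98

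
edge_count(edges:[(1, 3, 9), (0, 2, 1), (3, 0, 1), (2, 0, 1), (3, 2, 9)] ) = 5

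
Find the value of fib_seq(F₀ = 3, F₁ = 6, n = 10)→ [3, 6, 9, 15, 24, 39, 63, 102, 165, 267]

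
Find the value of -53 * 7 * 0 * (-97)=0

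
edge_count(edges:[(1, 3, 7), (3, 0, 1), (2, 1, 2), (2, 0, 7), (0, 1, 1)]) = 5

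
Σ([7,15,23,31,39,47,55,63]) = 7 + 15 + 23 + 31 + 39 + 47 + 55 + 63
= 280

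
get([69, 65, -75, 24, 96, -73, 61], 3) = 24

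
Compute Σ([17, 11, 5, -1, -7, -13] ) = 12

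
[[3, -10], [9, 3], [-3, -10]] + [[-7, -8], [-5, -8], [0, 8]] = [[-4, -18], [4, -5], [-3, -2]]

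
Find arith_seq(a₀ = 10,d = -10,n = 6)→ [10, 0, -10, -20, -30, -40]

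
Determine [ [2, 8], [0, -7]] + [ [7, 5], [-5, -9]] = [[9, 13], [-5, -16]]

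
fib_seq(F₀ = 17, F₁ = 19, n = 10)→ [17, 19, 36, 55, 91, 146, 237, 383, 620, 1003]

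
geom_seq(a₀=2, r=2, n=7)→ [2, 4, 8, 16, 32, 64, 128]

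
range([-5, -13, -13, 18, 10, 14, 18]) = 31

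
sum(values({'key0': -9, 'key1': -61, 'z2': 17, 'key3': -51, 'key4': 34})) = (-9) + (-61) + 17 + (-51) + 34
= -70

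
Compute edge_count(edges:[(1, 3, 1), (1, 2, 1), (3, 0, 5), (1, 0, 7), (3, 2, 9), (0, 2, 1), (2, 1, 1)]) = 7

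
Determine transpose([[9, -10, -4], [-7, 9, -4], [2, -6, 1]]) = [[9, -7, 2], [-10, 9, -6], [-4, -4, 1]]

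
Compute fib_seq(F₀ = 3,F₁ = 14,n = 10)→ [3, 14, 17, 31, 48, 79, 127, 206, 333, 539]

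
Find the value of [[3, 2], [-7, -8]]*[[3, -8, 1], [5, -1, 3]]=[[19, -26, 9], [-61, 64, -31]]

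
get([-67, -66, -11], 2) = -11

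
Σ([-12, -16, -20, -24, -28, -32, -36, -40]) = (-12) + (-16) + (-20) + (-24) + (-28) + (-32) + (-36) + (-40)
= -208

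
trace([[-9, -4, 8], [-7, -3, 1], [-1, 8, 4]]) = diagonal: (-9) + (-3) + 4
= -8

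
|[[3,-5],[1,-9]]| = (3)*(-9) - (-5)*(1)
= -22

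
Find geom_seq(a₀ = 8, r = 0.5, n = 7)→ a_0 = 8*0.5^0 = 8.0
a_1 = 8*0.5^1 = 4.0
a_2 = 8*0.5^2 = 2.0
...
= [8.0, 4.0, 2.0, 1.0, 0.5, 0.25, 0.125]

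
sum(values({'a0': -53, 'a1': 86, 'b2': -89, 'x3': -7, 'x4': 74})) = 11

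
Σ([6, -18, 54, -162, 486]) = 366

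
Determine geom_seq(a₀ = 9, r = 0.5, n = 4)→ [9.0, 4.5, 2.25, 1.125]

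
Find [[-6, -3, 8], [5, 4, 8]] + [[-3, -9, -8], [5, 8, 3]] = [[-9, -12, 0], [10, 12, 11]]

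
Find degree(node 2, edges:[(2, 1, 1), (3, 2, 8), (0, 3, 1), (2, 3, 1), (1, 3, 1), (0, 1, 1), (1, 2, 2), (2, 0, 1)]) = incident: (2,1), (3,2), (2,3), (1,2), (2,0)
= 5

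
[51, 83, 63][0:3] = [51, 83, 63]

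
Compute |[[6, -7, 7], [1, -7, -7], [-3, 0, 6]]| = -504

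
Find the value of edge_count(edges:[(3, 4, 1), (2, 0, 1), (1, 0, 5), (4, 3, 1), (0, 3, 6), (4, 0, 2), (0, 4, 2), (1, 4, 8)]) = 8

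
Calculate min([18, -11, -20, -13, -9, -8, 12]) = -20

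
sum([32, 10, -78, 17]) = -19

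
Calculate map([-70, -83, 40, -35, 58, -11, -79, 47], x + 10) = -70+10=-60, -83+10=-73, 40+10=50, -35+10=-25, 58+10=68, -11+10=-1, -79+10=-69, 47+10=57
= [-60, -73, 50, -25, 68, -1, -69, 57]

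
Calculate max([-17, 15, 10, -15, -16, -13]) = 15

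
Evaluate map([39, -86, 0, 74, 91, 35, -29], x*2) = 39*2=78, -86*2=-172, 0*2=0, 74*2=148, 91*2=182, 35*2=70, -29*2=-58
= [78, -172, 0, 148, 182, 70, -58]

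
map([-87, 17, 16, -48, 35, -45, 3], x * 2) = [-174, 34, 32, -96, 70, -90, 6]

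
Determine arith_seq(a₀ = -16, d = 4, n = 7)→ [-16, -12, -8, -4, 0, 4, 8]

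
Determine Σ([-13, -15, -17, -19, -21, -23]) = (-13) + (-15) + (-17) + (-19) + (-21) + (-23)
= -108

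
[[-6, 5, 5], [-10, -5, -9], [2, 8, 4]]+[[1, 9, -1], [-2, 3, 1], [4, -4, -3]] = [[-5, 14, 4], [-12, -2, -8], [6, 4, 1]]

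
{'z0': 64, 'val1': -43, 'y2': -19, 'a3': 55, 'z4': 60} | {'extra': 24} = {'z0': 64, 'val1': -43, 'y2': -19, 'a3': 55, 'z4': 60, 'extra': 24}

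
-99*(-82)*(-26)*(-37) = 7809516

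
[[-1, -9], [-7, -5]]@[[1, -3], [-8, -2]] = C[0][0] = (-1)*(1) + (-9)*(-8) = 71
C[0][1] = (-1)*(-3) + (-9)*(-2) = 21
C[1][0] = (-7)*(1) + (-5)*(-8) = 33
C[1][1] = (-7)*(-3) + (-5)*(-2) = 31
= [[71, 21], [33, 31]]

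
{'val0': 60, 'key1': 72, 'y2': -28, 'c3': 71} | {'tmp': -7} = {'val0': 60, 'key1': 72, 'y2': -28, 'c3': 71, 'tmp': -7}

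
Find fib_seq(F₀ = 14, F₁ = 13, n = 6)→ [14, 13, 27, 40, 67, 107]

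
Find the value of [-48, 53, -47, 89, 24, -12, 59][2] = -47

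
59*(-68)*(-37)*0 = 0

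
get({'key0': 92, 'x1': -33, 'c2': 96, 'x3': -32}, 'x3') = -32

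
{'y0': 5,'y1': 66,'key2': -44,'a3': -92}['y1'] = 66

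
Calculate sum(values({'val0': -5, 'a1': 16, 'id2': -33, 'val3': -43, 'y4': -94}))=-159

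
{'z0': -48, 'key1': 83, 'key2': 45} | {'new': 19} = {'z0': -48, 'key1': 83, 'key2': 45, 'new': 19}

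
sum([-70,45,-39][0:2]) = -25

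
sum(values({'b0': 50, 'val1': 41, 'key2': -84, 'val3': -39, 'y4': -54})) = -86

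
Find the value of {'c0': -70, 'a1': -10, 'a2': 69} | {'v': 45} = {'c0': -70, 'a1': -10, 'a2': 69, 'v': 45}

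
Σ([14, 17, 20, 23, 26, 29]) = 14 + 17 + 20 + 23 + 26 + 29
= 129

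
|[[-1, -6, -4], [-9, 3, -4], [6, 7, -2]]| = (1)*(-1)*det([[3, -4], [7, -2]]) + (-1)*(-6)*det([[-9, -4], [6, -2]]) + (1)*(-4)*det([[-9, 3], [6, 7]])
= -22 + 252 + 324
= 554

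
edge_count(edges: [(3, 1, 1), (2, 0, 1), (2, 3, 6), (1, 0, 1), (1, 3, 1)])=5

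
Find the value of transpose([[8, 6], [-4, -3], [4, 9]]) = [[8, -4, 4], [6, -3, 9]]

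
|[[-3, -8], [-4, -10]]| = -2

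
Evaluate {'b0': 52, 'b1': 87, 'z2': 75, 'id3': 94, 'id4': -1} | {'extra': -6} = {'b0': 52, 'b1': 87, 'z2': 75, 'id3': 94, 'id4': -1, 'extra': -6}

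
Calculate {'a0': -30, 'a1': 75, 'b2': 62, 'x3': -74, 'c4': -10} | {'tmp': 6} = {'a0': -30, 'a1': 75, 'b2': 62, 'x3': -74, 'c4': -10, 'tmp': 6}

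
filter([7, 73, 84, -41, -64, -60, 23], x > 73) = keep x where x > 73: 7✗, 73✗, 84✓, -41✗, -64✗, -60✗, 23✗
= [84]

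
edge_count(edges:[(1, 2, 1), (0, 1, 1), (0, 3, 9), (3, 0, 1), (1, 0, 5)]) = 5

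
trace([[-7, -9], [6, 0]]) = diagonal: (-7) + 0
= -7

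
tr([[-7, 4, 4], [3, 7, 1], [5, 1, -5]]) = diagonal: (-7) + 7 + (-5)
= -5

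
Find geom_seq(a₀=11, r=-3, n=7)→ [11, -33, 99, -297, 891, -2673, 8019]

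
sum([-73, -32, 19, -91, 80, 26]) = -71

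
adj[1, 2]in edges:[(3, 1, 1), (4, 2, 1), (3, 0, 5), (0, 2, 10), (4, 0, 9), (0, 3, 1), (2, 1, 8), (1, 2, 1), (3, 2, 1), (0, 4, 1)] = 1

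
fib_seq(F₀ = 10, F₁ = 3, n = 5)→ [10, 3, 13, 16, 29]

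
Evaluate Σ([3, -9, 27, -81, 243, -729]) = -546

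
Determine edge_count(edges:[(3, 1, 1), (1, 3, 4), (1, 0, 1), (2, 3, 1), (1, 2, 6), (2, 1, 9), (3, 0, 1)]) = 7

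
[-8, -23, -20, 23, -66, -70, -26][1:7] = [-23, -20, 23, -66, -70, -26]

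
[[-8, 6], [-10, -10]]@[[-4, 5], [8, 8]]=[[80, 8], [-40, -130]]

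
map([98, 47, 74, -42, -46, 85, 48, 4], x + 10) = 98+10=108, 47+10=57, 74+10=84, -42+10=-32, -46+10=-36, 85+10=95, 48+10=58, 4+10=14
= [108, 57, 84, -32, -36, 95, 58, 14]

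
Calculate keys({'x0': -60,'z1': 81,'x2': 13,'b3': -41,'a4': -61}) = ['x0', 'z1', 'x2', 'b3', 'a4']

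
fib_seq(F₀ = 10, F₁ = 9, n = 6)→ [10, 9, 19, 28, 47, 75]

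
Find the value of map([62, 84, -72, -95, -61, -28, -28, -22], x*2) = 62*2=124, 84*2=168, -72*2=-144, -95*2=-190, -61*2=-122, -28*2=-56, -28*2=-56, -22*2=-44
= [124, 168, -144, -190, -122, -56, -56, -44]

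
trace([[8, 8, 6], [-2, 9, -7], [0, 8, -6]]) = diagonal: 8 + 9 + (-6)
= 11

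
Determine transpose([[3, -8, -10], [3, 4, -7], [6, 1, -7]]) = [[3, 3, 6], [-8, 4, 1], [-10, -7, -7]]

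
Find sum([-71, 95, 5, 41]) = 70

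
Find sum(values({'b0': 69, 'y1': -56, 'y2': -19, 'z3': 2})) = -4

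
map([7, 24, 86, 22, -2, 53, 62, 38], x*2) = [14, 48, 172, 44, -4, 106, 124, 76]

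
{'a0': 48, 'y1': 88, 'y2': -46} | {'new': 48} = {'a0': 48, 'y1': 88, 'y2': -46, 'new': 48}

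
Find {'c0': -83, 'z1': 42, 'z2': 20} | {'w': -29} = {'c0': -83, 'z1': 42, 'z2': 20, 'w': -29}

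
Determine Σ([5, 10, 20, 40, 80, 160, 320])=635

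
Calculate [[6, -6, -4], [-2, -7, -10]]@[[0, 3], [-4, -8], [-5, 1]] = C[0][0] = (6)*(0) + (-6)*(-4) + (-4)*(-5) = 44
C[0][1] = (6)*(3) + (-6)*(-8) + (-4)*(1) = 62
C[1][0] = (-2)*(0) + (-7)*(-4) + (-10)*(-5) = 78
C[1][1] = (-2)*(3) + (-7)*(-8) + (-10)*(1) = 40
= [[44, 62], [78, 40]]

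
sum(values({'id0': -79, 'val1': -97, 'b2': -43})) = (-79) + (-97) + (-43)
= -219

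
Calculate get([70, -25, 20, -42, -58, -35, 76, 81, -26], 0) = 70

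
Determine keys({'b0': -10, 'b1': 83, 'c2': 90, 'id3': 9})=['b0', 'b1', 'c2', 'id3']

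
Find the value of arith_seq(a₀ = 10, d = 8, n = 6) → [10, 18, 26, 34, 42, 50]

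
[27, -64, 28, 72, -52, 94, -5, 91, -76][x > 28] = keep x where x > 28: 27✗, -64✗, 28✗, 72✓, -52✗, 94✓, -5✗, 91✓, -76✗
= [72, 94, 91]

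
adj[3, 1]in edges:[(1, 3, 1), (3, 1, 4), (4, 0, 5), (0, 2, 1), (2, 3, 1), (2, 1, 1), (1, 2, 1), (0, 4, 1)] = 4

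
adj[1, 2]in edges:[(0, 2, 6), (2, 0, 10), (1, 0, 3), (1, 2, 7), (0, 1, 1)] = 7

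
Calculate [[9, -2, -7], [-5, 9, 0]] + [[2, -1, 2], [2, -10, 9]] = [[11, -3, -5], [-3, -1, 9]]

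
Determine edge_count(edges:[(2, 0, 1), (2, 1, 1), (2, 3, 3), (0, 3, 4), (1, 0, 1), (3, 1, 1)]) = 6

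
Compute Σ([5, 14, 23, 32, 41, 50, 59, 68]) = 292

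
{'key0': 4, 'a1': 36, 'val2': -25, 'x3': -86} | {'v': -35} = {'key0': 4, 'a1': 36, 'val2': -25, 'x3': -86, 'v': -35}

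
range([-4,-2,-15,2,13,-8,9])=28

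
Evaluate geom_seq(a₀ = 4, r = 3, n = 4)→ [4, 12, 36, 108]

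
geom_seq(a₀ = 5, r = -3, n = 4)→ a_0 = 5*(-3)^0 = 5
a_1 = 5*(-3)^1 = -15
a_2 = 5*(-3)^2 = 45
...
= [5, -15, 45, -135]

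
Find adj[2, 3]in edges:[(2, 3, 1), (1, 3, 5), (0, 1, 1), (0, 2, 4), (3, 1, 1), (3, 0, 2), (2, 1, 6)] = 1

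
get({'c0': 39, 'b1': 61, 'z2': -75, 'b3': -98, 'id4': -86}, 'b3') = -98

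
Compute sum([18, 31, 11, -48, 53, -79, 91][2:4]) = slice → [11, -48]
11 + (-48)
= -37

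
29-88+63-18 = -14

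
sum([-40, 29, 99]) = (-40) + 29 + 99
= 88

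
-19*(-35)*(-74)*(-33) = 1623930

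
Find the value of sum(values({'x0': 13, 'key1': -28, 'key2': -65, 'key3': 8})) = -72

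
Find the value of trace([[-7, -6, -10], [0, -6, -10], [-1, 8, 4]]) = diagonal: (-7) + (-6) + 4
= -9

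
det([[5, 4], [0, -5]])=-25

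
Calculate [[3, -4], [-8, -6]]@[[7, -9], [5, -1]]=C[0][0] = (3)*(7) + (-4)*(5) = 1
C[0][1] = (3)*(-9) + (-4)*(-1) = -23
C[1][0] = (-8)*(7) + (-6)*(5) = -86
C[1][1] = (-8)*(-9) + (-6)*(-1) = 78
= [[1, -23], [-86, 78]]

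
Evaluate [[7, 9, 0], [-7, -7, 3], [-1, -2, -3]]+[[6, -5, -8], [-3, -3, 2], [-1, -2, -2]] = [[13, 4, -8], [-10, -10, 5], [-2, -4, -5]]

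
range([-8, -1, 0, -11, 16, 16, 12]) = 27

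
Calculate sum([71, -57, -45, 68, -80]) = -43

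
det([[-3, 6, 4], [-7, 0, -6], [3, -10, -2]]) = 268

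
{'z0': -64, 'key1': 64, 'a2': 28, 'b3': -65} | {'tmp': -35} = {'z0': -64, 'key1': 64, 'a2': 28, 'b3': -65, 'tmp': -35}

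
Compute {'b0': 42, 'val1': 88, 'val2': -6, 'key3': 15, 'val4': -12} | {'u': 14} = {'b0': 42, 'val1': 88, 'val2': -6, 'key3': 15, 'val4': -12, 'u': 14}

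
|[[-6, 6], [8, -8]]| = 0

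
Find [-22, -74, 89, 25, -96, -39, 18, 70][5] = -39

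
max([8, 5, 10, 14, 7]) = 14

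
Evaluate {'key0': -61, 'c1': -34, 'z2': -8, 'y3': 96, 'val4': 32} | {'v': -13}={'key0': -61, 'c1': -34, 'z2': -8, 'y3': 96, 'val4': 32, 'v': -13}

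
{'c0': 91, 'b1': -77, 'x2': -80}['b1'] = -77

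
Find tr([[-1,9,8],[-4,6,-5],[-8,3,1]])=diagonal: (-1) + 6 + 1
= 6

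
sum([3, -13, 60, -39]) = 11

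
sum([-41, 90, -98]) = (-41) + 90 + (-98)
= -49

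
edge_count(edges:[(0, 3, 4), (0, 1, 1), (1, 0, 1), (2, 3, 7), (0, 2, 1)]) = 5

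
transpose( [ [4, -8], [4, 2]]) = [[4, 4], [-8, 2]]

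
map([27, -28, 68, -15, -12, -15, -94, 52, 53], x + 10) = 27+10=37, -28+10=-18, 68+10=78, -15+10=-5, -12+10=-2, -15+10=-5, -94+10=-84, 52+10=62, 53+10=63
= [37, -18, 78, -5, -2, -5, -84, 62, 63]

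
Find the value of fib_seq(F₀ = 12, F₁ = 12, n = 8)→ F_2 = F_1 + F_0 = 24
F_3 = F_2 + F_1 = 36
F_4 = F_3 + F_2 = 60
...
= [12, 12, 24, 36, 60, 96, 156, 252]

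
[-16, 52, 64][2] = 64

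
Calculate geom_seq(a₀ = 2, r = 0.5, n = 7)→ [2.0, 1.0, 0.5, 0.25, 0.125, 0.0625, 0.03125]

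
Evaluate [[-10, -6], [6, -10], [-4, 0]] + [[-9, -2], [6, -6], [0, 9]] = [[-19, -8], [12, -16], [-4, 9]]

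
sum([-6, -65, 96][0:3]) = 25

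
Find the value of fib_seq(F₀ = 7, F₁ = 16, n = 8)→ F_2 = F_1 + F_0 = 23
F_3 = F_2 + F_1 = 39
F_4 = F_3 + F_2 = 62
...
= [7, 16, 23, 39, 62, 101, 163, 264]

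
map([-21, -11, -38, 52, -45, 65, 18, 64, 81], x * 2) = [-42, -22, -76, 104, -90, 130, 36, 128, 162]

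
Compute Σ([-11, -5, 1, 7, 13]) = (-11) + (-5) + 1 + 7 + 13
= 5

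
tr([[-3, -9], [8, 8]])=5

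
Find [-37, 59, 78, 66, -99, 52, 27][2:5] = [78, 66, -99]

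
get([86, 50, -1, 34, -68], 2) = -1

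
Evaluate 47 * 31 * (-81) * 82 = -9677394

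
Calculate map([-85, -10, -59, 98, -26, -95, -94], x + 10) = [-75, 0, -49, 108, -16, -85, -84]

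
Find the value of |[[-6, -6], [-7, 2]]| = (-6)*(2) - (-6)*(-7)
= -54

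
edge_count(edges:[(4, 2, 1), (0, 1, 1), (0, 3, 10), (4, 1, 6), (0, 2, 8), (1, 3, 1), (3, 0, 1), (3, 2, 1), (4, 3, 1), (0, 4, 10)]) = 10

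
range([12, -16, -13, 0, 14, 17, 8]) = 33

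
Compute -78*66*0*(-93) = 0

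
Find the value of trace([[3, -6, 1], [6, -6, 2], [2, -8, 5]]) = 2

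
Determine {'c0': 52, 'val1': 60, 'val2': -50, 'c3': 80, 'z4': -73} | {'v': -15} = {'c0': 52, 'val1': 60, 'val2': -50, 'c3': 80, 'z4': -73, 'v': -15}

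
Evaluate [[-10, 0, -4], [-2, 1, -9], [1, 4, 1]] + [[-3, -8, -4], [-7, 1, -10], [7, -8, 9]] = [[-13, -8, -8], [-9, 2, -19], [8, -4, 10]]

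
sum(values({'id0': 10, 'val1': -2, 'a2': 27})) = 10 + (-2) + 27
= 35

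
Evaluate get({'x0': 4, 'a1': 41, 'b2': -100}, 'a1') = 41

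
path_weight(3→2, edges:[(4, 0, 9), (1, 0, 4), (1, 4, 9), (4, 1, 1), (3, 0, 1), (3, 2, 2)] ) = w(3→2)=2
= 2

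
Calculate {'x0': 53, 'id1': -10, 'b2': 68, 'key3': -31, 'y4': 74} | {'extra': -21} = {'x0': 53, 'id1': -10, 'b2': 68, 'key3': -31, 'y4': 74, 'extra': -21}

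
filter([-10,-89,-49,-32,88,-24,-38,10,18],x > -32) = [-10, 88, -24, 10, 18]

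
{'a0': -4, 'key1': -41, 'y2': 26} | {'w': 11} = {'a0': -4, 'key1': -41, 'y2': 26, 'w': 11}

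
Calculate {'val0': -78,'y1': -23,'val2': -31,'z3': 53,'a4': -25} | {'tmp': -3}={'val0': -78, 'y1': -23, 'val2': -31, 'z3': 53, 'a4': -25, 'tmp': -3}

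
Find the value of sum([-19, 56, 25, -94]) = (-19) + 56 + 25 + (-94)
= -32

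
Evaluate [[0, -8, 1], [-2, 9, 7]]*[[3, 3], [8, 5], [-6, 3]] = [[-70, -37], [24, 60]]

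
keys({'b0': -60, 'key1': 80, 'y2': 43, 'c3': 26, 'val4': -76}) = ['b0', 'key1', 'y2', 'c3', 'val4']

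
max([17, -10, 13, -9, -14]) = 17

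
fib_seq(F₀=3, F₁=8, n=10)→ [3, 8, 11, 19, 30, 49, 79, 128, 207, 335]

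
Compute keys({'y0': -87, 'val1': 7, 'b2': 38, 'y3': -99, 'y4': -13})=['y0', 'val1', 'b2', 'y3', 'y4']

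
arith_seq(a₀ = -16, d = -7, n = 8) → a_0 = -16 + 0*-7 = -16
a_1 = -16 + 1*-7 = -23
a_2 = -16 + 2*-7 = -30
...
= [-16, -23, -30, -37, -44, -51, -58, -65]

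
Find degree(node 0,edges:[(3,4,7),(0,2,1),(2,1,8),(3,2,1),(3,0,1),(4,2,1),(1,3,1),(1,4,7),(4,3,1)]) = incident: (0,2), (3,0)
= 2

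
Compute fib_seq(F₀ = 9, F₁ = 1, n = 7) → F_2 = F_1 + F_0 = 10
F_3 = F_2 + F_1 = 11
F_4 = F_3 + F_2 = 21
...
= [9, 1, 10, 11, 21, 32, 53]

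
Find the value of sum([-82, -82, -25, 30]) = -159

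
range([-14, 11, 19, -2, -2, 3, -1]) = 33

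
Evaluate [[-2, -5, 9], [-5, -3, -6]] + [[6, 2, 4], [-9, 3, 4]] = [[4, -3, 13], [-14, 0, -2]]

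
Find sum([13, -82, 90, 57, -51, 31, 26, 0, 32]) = 13 + (-82) + 90 + 57 + (-51) + 31 + 26 + 0 + 32
= 116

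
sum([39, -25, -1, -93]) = -80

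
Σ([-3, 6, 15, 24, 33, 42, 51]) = (-3) + 6 + 15 + 24 + 33 + 42 + 51
= 168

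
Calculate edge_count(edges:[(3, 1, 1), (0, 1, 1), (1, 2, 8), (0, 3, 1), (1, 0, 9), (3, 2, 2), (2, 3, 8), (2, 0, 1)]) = 8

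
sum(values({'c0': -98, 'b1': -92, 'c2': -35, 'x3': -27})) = (-98) + (-92) + (-35) + (-27)
= -252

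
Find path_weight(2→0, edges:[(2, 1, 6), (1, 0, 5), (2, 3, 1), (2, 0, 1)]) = w(2→0)=1
= 1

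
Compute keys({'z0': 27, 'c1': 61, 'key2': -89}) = ['z0', 'c1', 'key2']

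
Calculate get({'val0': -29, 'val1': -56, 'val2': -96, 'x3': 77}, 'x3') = 77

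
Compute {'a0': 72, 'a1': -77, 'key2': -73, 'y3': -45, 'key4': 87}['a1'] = -77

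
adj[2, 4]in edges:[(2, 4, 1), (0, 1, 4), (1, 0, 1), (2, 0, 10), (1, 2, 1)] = 1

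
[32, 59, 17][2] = 17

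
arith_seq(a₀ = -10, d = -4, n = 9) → a_0 = -10 + 0*-4 = -10
a_1 = -10 + 1*-4 = -14
a_2 = -10 + 2*-4 = -18
...
= [-10, -14, -18, -22, -26, -30, -34, -38, -42]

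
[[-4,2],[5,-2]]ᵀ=[[-4, 5], [2, -2]]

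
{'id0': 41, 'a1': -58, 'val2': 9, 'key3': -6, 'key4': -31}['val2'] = 9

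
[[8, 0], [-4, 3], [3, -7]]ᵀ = [[8, -4, 3], [0, 3, -7]]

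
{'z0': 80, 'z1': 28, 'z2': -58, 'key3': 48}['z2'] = -58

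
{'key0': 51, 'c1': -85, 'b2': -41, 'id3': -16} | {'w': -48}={'key0': 51, 'c1': -85, 'b2': -41, 'id3': -16, 'w': -48}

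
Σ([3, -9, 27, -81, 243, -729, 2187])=3 + -9 + 27 + -81 + 243 + -729 + 2187
= 1641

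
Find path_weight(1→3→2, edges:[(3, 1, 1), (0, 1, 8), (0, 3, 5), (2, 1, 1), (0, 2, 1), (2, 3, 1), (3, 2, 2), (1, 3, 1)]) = w(1→3)=1 + w(3→2)=2
= 3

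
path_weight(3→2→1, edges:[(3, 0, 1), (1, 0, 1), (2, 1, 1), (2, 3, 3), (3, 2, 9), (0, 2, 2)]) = w(3→2)=9 + w(2→1)=1
= 10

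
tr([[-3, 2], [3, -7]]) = diagonal: (-3) + (-7)
= -10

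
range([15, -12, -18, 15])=33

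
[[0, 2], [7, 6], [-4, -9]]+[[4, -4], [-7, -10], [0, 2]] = [[4, -2], [0, -4], [-4, -7]]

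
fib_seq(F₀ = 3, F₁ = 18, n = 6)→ [3, 18, 21, 39, 60, 99]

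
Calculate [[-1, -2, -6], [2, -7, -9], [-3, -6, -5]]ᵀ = [[-1, 2, -3], [-2, -7, -6], [-6, -9, -5]]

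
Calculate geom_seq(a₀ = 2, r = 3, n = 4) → [2, 6, 18, 54]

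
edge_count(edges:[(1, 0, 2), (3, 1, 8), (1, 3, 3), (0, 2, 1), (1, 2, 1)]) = 5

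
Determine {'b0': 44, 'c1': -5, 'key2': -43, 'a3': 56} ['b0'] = 44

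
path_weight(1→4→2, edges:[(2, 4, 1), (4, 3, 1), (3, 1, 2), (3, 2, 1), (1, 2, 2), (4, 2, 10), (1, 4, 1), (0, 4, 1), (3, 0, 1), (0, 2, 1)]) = 11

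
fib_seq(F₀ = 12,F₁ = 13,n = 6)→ [12, 13, 25, 38, 63, 101]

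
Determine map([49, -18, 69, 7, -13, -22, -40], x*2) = 49*2=98, -18*2=-36, 69*2=138, 7*2=14, -13*2=-26, -22*2=-44, -40*2=-80
= [98, -36, 138, 14, -26, -44, -80]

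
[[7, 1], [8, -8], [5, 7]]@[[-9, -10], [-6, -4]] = C[0][0] = (7)*(-9) + (1)*(-6) = -69
C[0][1] = (7)*(-10) + (1)*(-4) = -74
C[1][0] = (8)*(-9) + (-8)*(-6) = -24
C[1][1] = (8)*(-10) + (-8)*(-4) = -48
C[2][0] = (5)*(-9) + (7)*(-6) = -87
C[2][1] = (5)*(-10) + (7)*(-4) = -78
= [[-69, -74], [-24, -48], [-87, -78]]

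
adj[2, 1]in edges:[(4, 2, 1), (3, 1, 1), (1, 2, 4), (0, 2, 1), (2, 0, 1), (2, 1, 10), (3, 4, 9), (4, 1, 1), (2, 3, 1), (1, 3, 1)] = 10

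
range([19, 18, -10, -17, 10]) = 36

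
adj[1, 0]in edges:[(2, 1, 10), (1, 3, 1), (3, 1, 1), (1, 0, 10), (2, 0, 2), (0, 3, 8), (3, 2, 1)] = 10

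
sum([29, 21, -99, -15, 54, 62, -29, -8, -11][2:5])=slice → [-99, -15, 54]
(-99) + (-15) + 54
= -60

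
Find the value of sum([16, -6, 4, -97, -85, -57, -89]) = -314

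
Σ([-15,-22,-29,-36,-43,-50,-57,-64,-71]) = -387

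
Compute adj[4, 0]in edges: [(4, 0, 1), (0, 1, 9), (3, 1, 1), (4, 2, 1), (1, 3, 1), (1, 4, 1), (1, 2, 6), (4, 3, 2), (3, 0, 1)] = 1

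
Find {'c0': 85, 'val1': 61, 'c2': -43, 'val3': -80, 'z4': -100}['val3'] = -80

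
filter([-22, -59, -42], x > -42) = keep x where x > -42: -22✓, -59✗, -42✗
= [-22]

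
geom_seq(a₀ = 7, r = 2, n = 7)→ [7, 14, 28, 56, 112, 224, 448]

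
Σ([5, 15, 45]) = 65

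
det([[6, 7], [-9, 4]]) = 87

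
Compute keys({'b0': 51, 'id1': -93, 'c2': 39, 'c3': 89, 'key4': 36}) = ['b0', 'id1', 'c2', 'c3', 'key4']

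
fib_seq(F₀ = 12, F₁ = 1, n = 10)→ [12, 1, 13, 14, 27, 41, 68, 109, 177, 286]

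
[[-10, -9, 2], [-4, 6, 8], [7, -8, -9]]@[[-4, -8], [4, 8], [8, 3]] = C[0][0] = (-10)*(-4) + (-9)*(4) + (2)*(8) = 20
C[0][1] = (-10)*(-8) + (-9)*(8) + (2)*(3) = 14
C[1][0] = (-4)*(-4) + (6)*(4) + (8)*(8) = 104
C[1][1] = (-4)*(-8) + (6)*(8) + (8)*(3) = 104
C[2][0] = (7)*(-4) + (-8)*(4) + (-9)*(8) = -132
C[2][1] = (7)*(-8) + (-8)*(8) + (-9)*(3) = -147
= [[20, 14], [104, 104], [-132, -147]]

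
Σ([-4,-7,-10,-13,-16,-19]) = (-4) + (-7) + (-10) + (-13) + (-16) + (-19)
= -69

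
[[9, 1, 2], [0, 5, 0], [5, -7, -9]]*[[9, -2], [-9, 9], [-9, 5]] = C[0][0] = (9)*(9) + (1)*(-9) + (2)*(-9) = 54
C[0][1] = (9)*(-2) + (1)*(9) + (2)*(5) = 1
C[1][0] = (0)*(9) + (5)*(-9) + (0)*(-9) = -45
C[1][1] = (0)*(-2) + (5)*(9) + (0)*(5) = 45
C[2][0] = (5)*(9) + (-7)*(-9) + (-9)*(-9) = 189
C[2][1] = (5)*(-2) + (-7)*(9) + (-9)*(5) = -118
= [[54, 1], [-45, 45], [189, -118]]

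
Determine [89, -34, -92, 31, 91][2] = -92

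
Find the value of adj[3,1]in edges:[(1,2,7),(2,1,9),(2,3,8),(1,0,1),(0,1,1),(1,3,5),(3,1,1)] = 1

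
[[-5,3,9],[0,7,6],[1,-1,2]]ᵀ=[[-5, 0, 1], [3, 7, -1], [9, 6, 2]]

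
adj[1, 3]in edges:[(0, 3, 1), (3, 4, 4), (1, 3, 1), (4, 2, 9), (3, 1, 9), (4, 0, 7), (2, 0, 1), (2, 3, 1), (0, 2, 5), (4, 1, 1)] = 1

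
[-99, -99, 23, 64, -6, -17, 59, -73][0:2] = [-99, -99]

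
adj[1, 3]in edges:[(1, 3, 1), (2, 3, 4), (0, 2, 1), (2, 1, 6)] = 1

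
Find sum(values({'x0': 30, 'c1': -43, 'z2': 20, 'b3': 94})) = 30 + (-43) + 20 + 94
= 101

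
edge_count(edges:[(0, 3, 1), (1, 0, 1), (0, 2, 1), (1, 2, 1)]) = 4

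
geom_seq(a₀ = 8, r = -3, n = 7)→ a_0 = 8*(-3)^0 = 8
a_1 = 8*(-3)^1 = -24
a_2 = 8*(-3)^2 = 72
...
= [8, -24, 72, -216, 648, -1944, 5832]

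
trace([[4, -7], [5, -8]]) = diagonal: 4 + (-8)
= -4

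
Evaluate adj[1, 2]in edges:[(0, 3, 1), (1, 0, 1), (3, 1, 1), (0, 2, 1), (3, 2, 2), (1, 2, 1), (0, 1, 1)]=1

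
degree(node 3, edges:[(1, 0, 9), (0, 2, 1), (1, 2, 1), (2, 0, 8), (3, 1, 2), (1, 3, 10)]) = incident: (3,1), (1,3)
= 2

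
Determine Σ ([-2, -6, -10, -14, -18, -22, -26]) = (-2) + (-6) + (-10) + (-14) + (-18) + (-22) + (-26)
= -98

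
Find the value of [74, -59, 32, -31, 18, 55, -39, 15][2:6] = [32, -31, 18, 55]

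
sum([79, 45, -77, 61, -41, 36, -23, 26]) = 79 + 45 + (-77) + 61 + (-41) + 36 + (-23) + 26
= 106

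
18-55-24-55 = -116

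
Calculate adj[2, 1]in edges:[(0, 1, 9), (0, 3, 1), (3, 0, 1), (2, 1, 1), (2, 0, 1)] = 1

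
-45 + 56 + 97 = 108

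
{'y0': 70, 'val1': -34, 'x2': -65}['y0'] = 70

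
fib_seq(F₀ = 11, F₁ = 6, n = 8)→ [11, 6, 17, 23, 40, 63, 103, 166]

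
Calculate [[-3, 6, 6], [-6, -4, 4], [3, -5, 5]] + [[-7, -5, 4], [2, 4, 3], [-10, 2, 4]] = [[-10, 1, 10], [-4, 0, 7], [-7, -3, 9]]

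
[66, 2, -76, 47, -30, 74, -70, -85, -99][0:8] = [66, 2, -76, 47, -30, 74, -70, -85]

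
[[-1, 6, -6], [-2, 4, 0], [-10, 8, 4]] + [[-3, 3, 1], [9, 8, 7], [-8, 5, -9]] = [[-4, 9, -5], [7, 12, 7], [-18, 13, -5]]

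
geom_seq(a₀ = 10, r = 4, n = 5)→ [10, 40, 160, 640, 2560]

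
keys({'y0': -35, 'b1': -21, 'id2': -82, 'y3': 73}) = ['y0', 'b1', 'id2', 'y3']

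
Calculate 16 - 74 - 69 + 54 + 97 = 24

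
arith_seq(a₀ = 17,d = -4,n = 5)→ a_0 = 17 + 0*-4 = 17
a_1 = 17 + 1*-4 = 13
a_2 = 17 + 2*-4 = 9
...
= [17, 13, 9, 5, 1]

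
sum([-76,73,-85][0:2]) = slice → [-76, 73]
(-76) + 73
= -3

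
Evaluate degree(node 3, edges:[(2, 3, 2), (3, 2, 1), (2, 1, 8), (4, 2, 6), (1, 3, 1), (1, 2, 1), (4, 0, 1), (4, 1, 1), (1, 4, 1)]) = 3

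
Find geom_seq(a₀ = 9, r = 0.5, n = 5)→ [9.0, 4.5, 2.25, 1.125, 0.5625]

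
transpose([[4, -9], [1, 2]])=[[4, 1], [-9, 2]]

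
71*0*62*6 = 0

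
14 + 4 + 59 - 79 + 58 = 56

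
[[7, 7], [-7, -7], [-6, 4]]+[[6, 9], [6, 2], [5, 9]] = [[13, 16], [-1, -5], [-1, 13]]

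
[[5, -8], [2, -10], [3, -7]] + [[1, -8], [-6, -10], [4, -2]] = [[6, -16], [-4, -20], [7, -9]]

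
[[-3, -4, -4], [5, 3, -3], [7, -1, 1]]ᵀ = [[-3, 5, 7], [-4, 3, -1], [-4, -3, 1]]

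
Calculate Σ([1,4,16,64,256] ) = 1 + 4 + 16 + 64 + 256
= 341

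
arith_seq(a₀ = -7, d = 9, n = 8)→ [-7, 2, 11, 20, 29, 38, 47, 56]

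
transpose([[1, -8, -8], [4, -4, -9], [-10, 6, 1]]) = [[1, 4, -10], [-8, -4, 6], [-8, -9, 1]]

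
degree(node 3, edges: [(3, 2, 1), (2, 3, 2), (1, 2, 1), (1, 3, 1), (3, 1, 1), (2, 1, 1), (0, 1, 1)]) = 4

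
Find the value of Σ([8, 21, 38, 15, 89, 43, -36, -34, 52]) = 8 + 21 + 38 + 15 + 89 + 43 + (-36) + (-34) + 52
= 196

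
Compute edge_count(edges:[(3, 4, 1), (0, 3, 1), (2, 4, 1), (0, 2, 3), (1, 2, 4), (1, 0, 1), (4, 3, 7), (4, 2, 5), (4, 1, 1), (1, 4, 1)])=10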